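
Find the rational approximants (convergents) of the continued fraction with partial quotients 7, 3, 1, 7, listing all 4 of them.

7/1, 22/3, 29/4, 225/31

Using the convergent recurrence p_i = a_i*p_{i-1} + p_{i-2}, q_i = a_i*q_{i-1} + q_{i-2} with p_{-2}=0, p_{-1}=1, q_{-2}=1, q_{-1}=0:
  i=0: a_0=7, p_0 = 7*1 + 0 = 7, q_0 = 7*0 + 1 = 1.
  i=1: a_1=3, p_1 = 3*7 + 1 = 22, q_1 = 3*1 + 0 = 3.
  i=2: a_2=1, p_2 = 1*22 + 7 = 29, q_2 = 1*3 + 1 = 4.
  i=3: a_3=7, p_3 = 7*29 + 22 = 225, q_3 = 7*4 + 3 = 31.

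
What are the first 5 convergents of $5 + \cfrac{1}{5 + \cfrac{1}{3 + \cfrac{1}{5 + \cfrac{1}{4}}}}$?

5/1, 26/5, 83/16, 441/85, 1847/356

Using the convergent recurrence p_i = a_i*p_{i-1} + p_{i-2}, q_i = a_i*q_{i-1} + q_{i-2} with p_{-2}=0, p_{-1}=1, q_{-2}=1, q_{-1}=0:
  i=0: a_0=5, p_0 = 5*1 + 0 = 5, q_0 = 5*0 + 1 = 1.
  i=1: a_1=5, p_1 = 5*5 + 1 = 26, q_1 = 5*1 + 0 = 5.
  i=2: a_2=3, p_2 = 3*26 + 5 = 83, q_2 = 3*5 + 1 = 16.
  i=3: a_3=5, p_3 = 5*83 + 26 = 441, q_3 = 5*16 + 5 = 85.
  i=4: a_4=4, p_4 = 4*441 + 83 = 1847, q_4 = 4*85 + 16 = 356.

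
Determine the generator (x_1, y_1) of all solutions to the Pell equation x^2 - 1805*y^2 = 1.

First expand sqrt(1805) as a continued fraction. With x_i = (sqrt(1805) + m_i)/d_i and (m_0, d_0) = (0, 1): a_0 = floor(sqrt(1805)) = 42, since 42^2 = 1764 <= 1805 < 1849 = 43^2.
Iterate m_{i+1} = d_i*a_i - m_i, d_{i+1} = (1805 - m_{i+1}^2)/d_i, a_{i+1} = floor((a_0 + m_{i+1})/d_{i+1}):
  m_1 = 1*42 - 0 = 42, d_1 = (1805 - 42^2)/1 = 41/1 = 41, a_1 = floor((42 + 42)/41) = 2.
  m_2 = 41*2 - 42 = 40, d_2 = (1805 - 40^2)/41 = 205/41 = 5, a_2 = floor((42 + 40)/5) = 16.
  m_3 = 5*16 - 40 = 40, d_3 = (1805 - 40^2)/5 = 205/5 = 41, a_3 = floor((42 + 40)/41) = 2.
  m_4 = 41*2 - 40 = 42, d_4 = (1805 - 42^2)/41 = 41/41 = 1, a_4 = floor((42 + 42)/1) = 84.
  m_5 = 1*84 - 42 = 42, d_5 = (1805 - 42^2)/1 = 41/1 = 41: (m_5, d_5) = (m_1, d_1) = (42, 41), so from here the quotients repeat a_1, ..., a_4; the period length is 4.
So sqrt(1805) = [42; (2, 16, 2, 84)] with period length k = 4.
k is even, so the fundamental solution of x^2 - 1805y^2 = 1 is (p_{k-1}, q_{k-1}) = (p_3, q_3); compute convergents through index 3.
Convergents (p_i = a_i*p_{i-1} + p_{i-2}, q_i = a_i*q_{i-1} + q_{i-2} with p_{-2}=0, p_{-1}=1, q_{-2}=1, q_{-1}=0):
  i=0: a_0=42, p_0 = 42*1 + 0 = 42, q_0 = 42*0 + 1 = 1.
  i=1: a_1=2, p_1 = 2*42 + 1 = 85, q_1 = 2*1 + 0 = 2.
  i=2: a_2=16, p_2 = 16*85 + 42 = 1402, q_2 = 16*2 + 1 = 33.
  i=3: a_3=2, p_3 = 2*1402 + 85 = 2889, q_3 = 2*33 + 2 = 68.
Check: 2889^2 - 1805*68^2 = 8346321 - 8346320 = 1, so (x, y) = (2889, 68) solves the equation, and by the theorem it is the least positive solution.

(x, y) = (2889, 68)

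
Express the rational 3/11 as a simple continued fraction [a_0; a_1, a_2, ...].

[0; 3, 1, 2]

Run the Euclidean algorithm on 3 and 11; the successive quotients are the partial quotients a_0, a_1, ... (each step inverts the fractional part left over by the previous one):
  3 = 0*11 + 3, so a_0 = 0.
  11 = 3*3 + 2, so a_1 = 3.
  3 = 1*2 + 1, so a_2 = 1.
  2 = 2*1 + 0, so a_3 = 2.
The remainder reaches 0 after 4 divisions, so the expansion has 4 partial quotients, read off in order.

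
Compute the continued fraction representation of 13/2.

Run the Euclidean algorithm on 13 and 2; the successive quotients are the partial quotients a_0, a_1, ... (each step inverts the fractional part left over by the previous one):
  13 = 6*2 + 1, so a_0 = 6.
  2 = 2*1 + 0, so a_1 = 2.
The remainder reaches 0 after 2 divisions, so the expansion has 2 partial quotients, read off in order.

[6; 2]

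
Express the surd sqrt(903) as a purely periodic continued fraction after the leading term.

[30; (20, 60)]

Write x_i = (sqrt(903) + m_i)/d_i with (m_0, d_0) = (0, 1). a_0 = floor(sqrt(903)) = 30, since 30^2 = 900 <= 903 < 961 = 31^2.
Iterate m_{i+1} = d_i*a_i - m_i, d_{i+1} = (903 - m_{i+1}^2)/d_i, a_{i+1} = floor((a_0 + m_{i+1})/d_{i+1}):
  m_1 = 1*30 - 0 = 30, d_1 = (903 - 30^2)/1 = 3/1 = 3, a_1 = floor((30 + 30)/3) = 20.
  m_2 = 3*20 - 30 = 30, d_2 = (903 - 30^2)/3 = 3/3 = 1, a_2 = floor((30 + 30)/1) = 60.
  m_3 = 1*60 - 30 = 30, d_3 = (903 - 30^2)/1 = 3/1 = 3: (m_3, d_3) = (m_1, d_1) = (30, 3), so from here the quotients repeat a_1, a_2; the period length is 2.
Hence the expansion of sqrt(903) is a_0 = 30 followed by the repeating block 20, 60 (period 2).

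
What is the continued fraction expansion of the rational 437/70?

Run the Euclidean algorithm on 437 and 70; the successive quotients are the partial quotients a_0, a_1, ... (each step inverts the fractional part left over by the previous one):
  437 = 6*70 + 17, so a_0 = 6.
  70 = 4*17 + 2, so a_1 = 4.
  17 = 8*2 + 1, so a_2 = 8.
  2 = 2*1 + 0, so a_3 = 2.
The remainder reaches 0 after 4 divisions, so the expansion has 4 partial quotients, read off in order.

[6; 4, 8, 2]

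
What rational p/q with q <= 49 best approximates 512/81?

Expand x = 512/81 as a continued fraction with the Euclidean algorithm:
  512 = 6*81 + 26, so a_0 = 6.
  81 = 3*26 + 3, so a_1 = 3.
  26 = 8*3 + 2, so a_2 = 8.
  3 = 1*2 + 1, so a_3 = 1.
  2 = 2*1 + 0, so a_4 = 2.
so x = [6; 3, 8, 1, 2].
Convergents (p_i = a_i*p_{i-1} + p_{i-2}, q_i = a_i*q_{i-1} + q_{i-2} with p_{-2}=0, p_{-1}=1, q_{-2}=1, q_{-1}=0), until the denominator exceeds 49:
  i=0: a_0=6, p_0 = 6*1 + 0 = 6, q_0 = 6*0 + 1 = 1.
  i=1: a_1=3, p_1 = 3*6 + 1 = 19, q_1 = 3*1 + 0 = 3.
  i=2: a_2=8, p_2 = 8*19 + 6 = 158, q_2 = 8*3 + 1 = 25.
  i=3: a_3=1, p_3 = 1*158 + 19 = 177, q_3 = 1*25 + 3 = 28.
  i=4: a_4=2, p_4 = 2*177 + 158 = 512, q_4 = 2*28 + 25 = 81.
q_4 = 81 > 49, so the last convergent with denominator <= 49 is p_3/q_3 = 177/28.
The closest fraction with denominator <= 49 is either p_3/q_3 or the intermediate fraction (k*p_3 + p_2)/(k*q_3 + q_2) with the largest k >= 1 whose denominator stays <= 49; these approach x as k grows, and every other convergent or intermediate fraction in range is farther away.
Largest k: floor((49 - q_2)/q_3) = floor((49 - 25)/28) = 0.
Since k = 0, no intermediate fraction beyond p_3/q_3 has denominator <= 49, so the convergent 177/28 is the closest (its error is |512*28 - 177*81|/(81*28) = 1/2268).

177/28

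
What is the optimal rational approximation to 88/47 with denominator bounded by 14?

15/8

Expand x = 88/47 as a continued fraction with the Euclidean algorithm:
  88 = 1*47 + 41, so a_0 = 1.
  47 = 1*41 + 6, so a_1 = 1.
  41 = 6*6 + 5, so a_2 = 6.
  6 = 1*5 + 1, so a_3 = 1.
  5 = 5*1 + 0, so a_4 = 5.
so x = [1; 1, 6, 1, 5].
Convergents (p_i = a_i*p_{i-1} + p_{i-2}, q_i = a_i*q_{i-1} + q_{i-2} with p_{-2}=0, p_{-1}=1, q_{-2}=1, q_{-1}=0), until the denominator exceeds 14:
  i=0: a_0=1, p_0 = 1*1 + 0 = 1, q_0 = 1*0 + 1 = 1.
  i=1: a_1=1, p_1 = 1*1 + 1 = 2, q_1 = 1*1 + 0 = 1.
  i=2: a_2=6, p_2 = 6*2 + 1 = 13, q_2 = 6*1 + 1 = 7.
  i=3: a_3=1, p_3 = 1*13 + 2 = 15, q_3 = 1*7 + 1 = 8.
  i=4: a_4=5, p_4 = 5*15 + 13 = 88, q_4 = 5*8 + 7 = 47.
q_4 = 47 > 14, so the last convergent with denominator <= 14 is p_3/q_3 = 15/8.
The closest fraction with denominator <= 14 is either p_3/q_3 or the intermediate fraction (k*p_3 + p_2)/(k*q_3 + q_2) with the largest k >= 1 whose denominator stays <= 14; these approach x as k grows, and every other convergent or intermediate fraction in range is farther away.
Largest k: floor((14 - q_2)/q_3) = floor((14 - 7)/8) = 0.
Since k = 0, no intermediate fraction beyond p_3/q_3 has denominator <= 14, so the convergent 15/8 is the closest (its error is |88*8 - 15*47|/(47*8) = 1/376).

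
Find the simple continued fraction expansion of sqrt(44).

[6; (1, 1, 1, 2, 1, 1, 1, 12)]

Write x_i = (sqrt(44) + m_i)/d_i with (m_0, d_0) = (0, 1). a_0 = floor(sqrt(44)) = 6, since 6^2 = 36 <= 44 < 49 = 7^2.
Iterate m_{i+1} = d_i*a_i - m_i, d_{i+1} = (44 - m_{i+1}^2)/d_i, a_{i+1} = floor((a_0 + m_{i+1})/d_{i+1}):
  m_1 = 1*6 - 0 = 6, d_1 = (44 - 6^2)/1 = 8/1 = 8, a_1 = floor((6 + 6)/8) = 1.
  m_2 = 8*1 - 6 = 2, d_2 = (44 - 2^2)/8 = 40/8 = 5, a_2 = floor((6 + 2)/5) = 1.
  m_3 = 5*1 - 2 = 3, d_3 = (44 - 3^2)/5 = 35/5 = 7, a_3 = floor((6 + 3)/7) = 1.
  m_4 = 7*1 - 3 = 4, d_4 = (44 - 4^2)/7 = 28/7 = 4, a_4 = floor((6 + 4)/4) = 2.
  m_5 = 4*2 - 4 = 4, d_5 = (44 - 4^2)/4 = 28/4 = 7, a_5 = floor((6 + 4)/7) = 1.
  m_6 = 7*1 - 4 = 3, d_6 = (44 - 3^2)/7 = 35/7 = 5, a_6 = floor((6 + 3)/5) = 1.
  m_7 = 5*1 - 3 = 2, d_7 = (44 - 2^2)/5 = 40/5 = 8, a_7 = floor((6 + 2)/8) = 1.
  m_8 = 8*1 - 2 = 6, d_8 = (44 - 6^2)/8 = 8/8 = 1, a_8 = floor((6 + 6)/1) = 12.
  m_9 = 1*12 - 6 = 6, d_9 = (44 - 6^2)/1 = 8/1 = 8: (m_9, d_9) = (m_1, d_1) = (6, 8), so from here the quotients repeat a_1, ..., a_8; the period length is 8.
Hence the expansion of sqrt(44) is a_0 = 6 followed by the repeating block 1, 1, 1, 2, 1, 1, 1, 12 (period 8).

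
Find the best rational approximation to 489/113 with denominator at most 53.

225/52

Expand x = 489/113 as a continued fraction with the Euclidean algorithm:
  489 = 4*113 + 37, so a_0 = 4.
  113 = 3*37 + 2, so a_1 = 3.
  37 = 18*2 + 1, so a_2 = 18.
  2 = 2*1 + 0, so a_3 = 2.
so x = [4; 3, 18, 2].
Convergents (p_i = a_i*p_{i-1} + p_{i-2}, q_i = a_i*q_{i-1} + q_{i-2} with p_{-2}=0, p_{-1}=1, q_{-2}=1, q_{-1}=0), until the denominator exceeds 53:
  i=0: a_0=4, p_0 = 4*1 + 0 = 4, q_0 = 4*0 + 1 = 1.
  i=1: a_1=3, p_1 = 3*4 + 1 = 13, q_1 = 3*1 + 0 = 3.
  i=2: a_2=18, p_2 = 18*13 + 4 = 238, q_2 = 18*3 + 1 = 55.
q_2 = 55 > 53, so the last convergent with denominator <= 53 is p_1/q_1 = 13/3.
The closest fraction with denominator <= 53 is either p_1/q_1 or the intermediate fraction (k*p_1 + p_0)/(k*q_1 + q_0) with the largest k >= 1 whose denominator stays <= 53; these approach x as k grows, and every other convergent or intermediate fraction in range is farther away.
Largest k: floor((53 - q_0)/q_1) = floor((53 - 1)/3) = 17.
That gives (17*13 + 4)/(17*3 + 1) = 225/52.
Compare the errors: |x - 13/3| = |489*3 - 13*113|/(113*3) = 2/339, and |x - 225/52| = |489*52 - 225*113|/(113*52) = 3/5876.
Cross-multiplying, 3*339 = 1017 < 11752 = 2*5876, so 3/5876 is smaller: the intermediate fraction 225/52 is closer to x than 13/3.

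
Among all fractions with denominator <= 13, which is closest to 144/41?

7/2

Expand x = 144/41 as a continued fraction with the Euclidean algorithm:
  144 = 3*41 + 21, so a_0 = 3.
  41 = 1*21 + 20, so a_1 = 1.
  21 = 1*20 + 1, so a_2 = 1.
  20 = 20*1 + 0, so a_3 = 20.
so x = [3; 1, 1, 20].
Convergents (p_i = a_i*p_{i-1} + p_{i-2}, q_i = a_i*q_{i-1} + q_{i-2} with p_{-2}=0, p_{-1}=1, q_{-2}=1, q_{-1}=0), until the denominator exceeds 13:
  i=0: a_0=3, p_0 = 3*1 + 0 = 3, q_0 = 3*0 + 1 = 1.
  i=1: a_1=1, p_1 = 1*3 + 1 = 4, q_1 = 1*1 + 0 = 1.
  i=2: a_2=1, p_2 = 1*4 + 3 = 7, q_2 = 1*1 + 1 = 2.
  i=3: a_3=20, p_3 = 20*7 + 4 = 144, q_3 = 20*2 + 1 = 41.
q_3 = 41 > 13, so the last convergent with denominator <= 13 is p_2/q_2 = 7/2.
The closest fraction with denominator <= 13 is either p_2/q_2 or the intermediate fraction (k*p_2 + p_1)/(k*q_2 + q_1) with the largest k >= 1 whose denominator stays <= 13; these approach x as k grows, and every other convergent or intermediate fraction in range is farther away.
Largest k: floor((13 - q_1)/q_2) = floor((13 - 1)/2) = 6.
That gives (6*7 + 4)/(6*2 + 1) = 46/13.
Compare the errors: |x - 7/2| = |144*2 - 7*41|/(41*2) = 1/82, and |x - 46/13| = |144*13 - 46*41|/(41*13) = 14/533.
Cross-multiplying, 1*533 = 533 < 1148 = 14*82, so 1/82 is smaller: the convergent 7/2 is closer to x than 46/13.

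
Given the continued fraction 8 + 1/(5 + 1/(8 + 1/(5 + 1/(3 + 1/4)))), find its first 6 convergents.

Using the convergent recurrence p_i = a_i*p_{i-1} + p_{i-2}, q_i = a_i*q_{i-1} + q_{i-2} with p_{-2}=0, p_{-1}=1, q_{-2}=1, q_{-1}=0:
  i=0: a_0=8, p_0 = 8*1 + 0 = 8, q_0 = 8*0 + 1 = 1.
  i=1: a_1=5, p_1 = 5*8 + 1 = 41, q_1 = 5*1 + 0 = 5.
  i=2: a_2=8, p_2 = 8*41 + 8 = 336, q_2 = 8*5 + 1 = 41.
  i=3: a_3=5, p_3 = 5*336 + 41 = 1721, q_3 = 5*41 + 5 = 210.
  i=4: a_4=3, p_4 = 3*1721 + 336 = 5499, q_4 = 3*210 + 41 = 671.
  i=5: a_5=4, p_5 = 4*5499 + 1721 = 23717, q_5 = 4*671 + 210 = 2894.

8/1, 41/5, 336/41, 1721/210, 5499/671, 23717/2894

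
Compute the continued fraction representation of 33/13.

Run the Euclidean algorithm on 33 and 13; the successive quotients are the partial quotients a_0, a_1, ... (each step inverts the fractional part left over by the previous one):
  33 = 2*13 + 7, so a_0 = 2.
  13 = 1*7 + 6, so a_1 = 1.
  7 = 1*6 + 1, so a_2 = 1.
  6 = 6*1 + 0, so a_3 = 6.
The remainder reaches 0 after 4 divisions, so the expansion has 4 partial quotients, read off in order.

[2; 1, 1, 6]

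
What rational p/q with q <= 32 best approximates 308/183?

Expand x = 308/183 as a continued fraction with the Euclidean algorithm:
  308 = 1*183 + 125, so a_0 = 1.
  183 = 1*125 + 58, so a_1 = 1.
  125 = 2*58 + 9, so a_2 = 2.
  58 = 6*9 + 4, so a_3 = 6.
  9 = 2*4 + 1, so a_4 = 2.
  4 = 4*1 + 0, so a_5 = 4.
so x = [1; 1, 2, 6, 2, 4].
Convergents (p_i = a_i*p_{i-1} + p_{i-2}, q_i = a_i*q_{i-1} + q_{i-2} with p_{-2}=0, p_{-1}=1, q_{-2}=1, q_{-1}=0), until the denominator exceeds 32:
  i=0: a_0=1, p_0 = 1*1 + 0 = 1, q_0 = 1*0 + 1 = 1.
  i=1: a_1=1, p_1 = 1*1 + 1 = 2, q_1 = 1*1 + 0 = 1.
  i=2: a_2=2, p_2 = 2*2 + 1 = 5, q_2 = 2*1 + 1 = 3.
  i=3: a_3=6, p_3 = 6*5 + 2 = 32, q_3 = 6*3 + 1 = 19.
  i=4: a_4=2, p_4 = 2*32 + 5 = 69, q_4 = 2*19 + 3 = 41.
q_4 = 41 > 32, so the last convergent with denominator <= 32 is p_3/q_3 = 32/19.
The closest fraction with denominator <= 32 is either p_3/q_3 or the intermediate fraction (k*p_3 + p_2)/(k*q_3 + q_2) with the largest k >= 1 whose denominator stays <= 32; these approach x as k grows, and every other convergent or intermediate fraction in range is farther away.
Largest k: floor((32 - q_2)/q_3) = floor((32 - 3)/19) = 1.
That gives (1*32 + 5)/(1*19 + 3) = 37/22.
Compare the errors: |x - 32/19| = |308*19 - 32*183|/(183*19) = 4/3477, and |x - 37/22| = |308*22 - 37*183|/(183*22) = 5/4026.
Cross-multiplying, 4*4026 = 16104 < 17385 = 5*3477, so 4/3477 is smaller: the convergent 32/19 is closer to x than 37/22.

32/19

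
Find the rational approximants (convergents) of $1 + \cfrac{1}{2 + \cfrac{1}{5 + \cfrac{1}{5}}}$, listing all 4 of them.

Using the convergent recurrence p_i = a_i*p_{i-1} + p_{i-2}, q_i = a_i*q_{i-1} + q_{i-2} with p_{-2}=0, p_{-1}=1, q_{-2}=1, q_{-1}=0:
  i=0: a_0=1, p_0 = 1*1 + 0 = 1, q_0 = 1*0 + 1 = 1.
  i=1: a_1=2, p_1 = 2*1 + 1 = 3, q_1 = 2*1 + 0 = 2.
  i=2: a_2=5, p_2 = 5*3 + 1 = 16, q_2 = 5*2 + 1 = 11.
  i=3: a_3=5, p_3 = 5*16 + 3 = 83, q_3 = 5*11 + 2 = 57.

1/1, 3/2, 16/11, 83/57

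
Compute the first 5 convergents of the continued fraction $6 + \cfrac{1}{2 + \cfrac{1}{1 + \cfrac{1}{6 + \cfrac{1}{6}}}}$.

6/1, 13/2, 19/3, 127/20, 781/123

Using the convergent recurrence p_i = a_i*p_{i-1} + p_{i-2}, q_i = a_i*q_{i-1} + q_{i-2} with p_{-2}=0, p_{-1}=1, q_{-2}=1, q_{-1}=0:
  i=0: a_0=6, p_0 = 6*1 + 0 = 6, q_0 = 6*0 + 1 = 1.
  i=1: a_1=2, p_1 = 2*6 + 1 = 13, q_1 = 2*1 + 0 = 2.
  i=2: a_2=1, p_2 = 1*13 + 6 = 19, q_2 = 1*2 + 1 = 3.
  i=3: a_3=6, p_3 = 6*19 + 13 = 127, q_3 = 6*3 + 2 = 20.
  i=4: a_4=6, p_4 = 6*127 + 19 = 781, q_4 = 6*20 + 3 = 123.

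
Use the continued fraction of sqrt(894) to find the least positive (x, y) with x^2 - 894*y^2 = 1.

First expand sqrt(894) as a continued fraction. With x_i = (sqrt(894) + m_i)/d_i and (m_0, d_0) = (0, 1): a_0 = floor(sqrt(894)) = 29, since 29^2 = 841 <= 894 < 900 = 30^2.
Iterate m_{i+1} = d_i*a_i - m_i, d_{i+1} = (894 - m_{i+1}^2)/d_i, a_{i+1} = floor((a_0 + m_{i+1})/d_{i+1}):
  m_1 = 1*29 - 0 = 29, d_1 = (894 - 29^2)/1 = 53/1 = 53, a_1 = floor((29 + 29)/53) = 1.
  m_2 = 53*1 - 29 = 24, d_2 = (894 - 24^2)/53 = 318/53 = 6, a_2 = floor((29 + 24)/6) = 8.
  m_3 = 6*8 - 24 = 24, d_3 = (894 - 24^2)/6 = 318/6 = 53, a_3 = floor((29 + 24)/53) = 1.
  m_4 = 53*1 - 24 = 29, d_4 = (894 - 29^2)/53 = 53/53 = 1, a_4 = floor((29 + 29)/1) = 58.
  m_5 = 1*58 - 29 = 29, d_5 = (894 - 29^2)/1 = 53/1 = 53: (m_5, d_5) = (m_1, d_1) = (29, 53), so from here the quotients repeat a_1, ..., a_4; the period length is 4.
So sqrt(894) = [29; (1, 8, 1, 58)] with period length k = 4.
k is even, so the fundamental solution of x^2 - 894y^2 = 1 is (p_{k-1}, q_{k-1}) = (p_3, q_3); compute convergents through index 3.
Convergents (p_i = a_i*p_{i-1} + p_{i-2}, q_i = a_i*q_{i-1} + q_{i-2} with p_{-2}=0, p_{-1}=1, q_{-2}=1, q_{-1}=0):
  i=0: a_0=29, p_0 = 29*1 + 0 = 29, q_0 = 29*0 + 1 = 1.
  i=1: a_1=1, p_1 = 1*29 + 1 = 30, q_1 = 1*1 + 0 = 1.
  i=2: a_2=8, p_2 = 8*30 + 29 = 269, q_2 = 8*1 + 1 = 9.
  i=3: a_3=1, p_3 = 1*269 + 30 = 299, q_3 = 1*9 + 1 = 10.
Check: 299^2 - 894*10^2 = 89401 - 89400 = 1, so (x, y) = (299, 10) solves the equation, and by the theorem it is the least positive solution.

(x, y) = (299, 10)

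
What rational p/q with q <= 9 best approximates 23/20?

8/7

Expand x = 23/20 as a continued fraction with the Euclidean algorithm:
  23 = 1*20 + 3, so a_0 = 1.
  20 = 6*3 + 2, so a_1 = 6.
  3 = 1*2 + 1, so a_2 = 1.
  2 = 2*1 + 0, so a_3 = 2.
so x = [1; 6, 1, 2].
Convergents (p_i = a_i*p_{i-1} + p_{i-2}, q_i = a_i*q_{i-1} + q_{i-2} with p_{-2}=0, p_{-1}=1, q_{-2}=1, q_{-1}=0), until the denominator exceeds 9:
  i=0: a_0=1, p_0 = 1*1 + 0 = 1, q_0 = 1*0 + 1 = 1.
  i=1: a_1=6, p_1 = 6*1 + 1 = 7, q_1 = 6*1 + 0 = 6.
  i=2: a_2=1, p_2 = 1*7 + 1 = 8, q_2 = 1*6 + 1 = 7.
  i=3: a_3=2, p_3 = 2*8 + 7 = 23, q_3 = 2*7 + 6 = 20.
q_3 = 20 > 9, so the last convergent with denominator <= 9 is p_2/q_2 = 8/7.
The closest fraction with denominator <= 9 is either p_2/q_2 or the intermediate fraction (k*p_2 + p_1)/(k*q_2 + q_1) with the largest k >= 1 whose denominator stays <= 9; these approach x as k grows, and every other convergent or intermediate fraction in range is farther away.
Largest k: floor((9 - q_1)/q_2) = floor((9 - 6)/7) = 0.
Since k = 0, no intermediate fraction beyond p_2/q_2 has denominator <= 9, so the convergent 8/7 is the closest (its error is |23*7 - 8*20|/(20*7) = 1/140).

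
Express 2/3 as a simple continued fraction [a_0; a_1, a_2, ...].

Run the Euclidean algorithm on 2 and 3; the successive quotients are the partial quotients a_0, a_1, ... (each step inverts the fractional part left over by the previous one):
  2 = 0*3 + 2, so a_0 = 0.
  3 = 1*2 + 1, so a_1 = 1.
  2 = 2*1 + 0, so a_2 = 2.
The remainder reaches 0 after 3 divisions, so the expansion has 3 partial quotients, read off in order.

[0; 1, 2]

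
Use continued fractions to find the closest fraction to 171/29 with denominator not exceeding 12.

Expand x = 171/29 as a continued fraction with the Euclidean algorithm:
  171 = 5*29 + 26, so a_0 = 5.
  29 = 1*26 + 3, so a_1 = 1.
  26 = 8*3 + 2, so a_2 = 8.
  3 = 1*2 + 1, so a_3 = 1.
  2 = 2*1 + 0, so a_4 = 2.
so x = [5; 1, 8, 1, 2].
Convergents (p_i = a_i*p_{i-1} + p_{i-2}, q_i = a_i*q_{i-1} + q_{i-2} with p_{-2}=0, p_{-1}=1, q_{-2}=1, q_{-1}=0), until the denominator exceeds 12:
  i=0: a_0=5, p_0 = 5*1 + 0 = 5, q_0 = 5*0 + 1 = 1.
  i=1: a_1=1, p_1 = 1*5 + 1 = 6, q_1 = 1*1 + 0 = 1.
  i=2: a_2=8, p_2 = 8*6 + 5 = 53, q_2 = 8*1 + 1 = 9.
  i=3: a_3=1, p_3 = 1*53 + 6 = 59, q_3 = 1*9 + 1 = 10.
  i=4: a_4=2, p_4 = 2*59 + 53 = 171, q_4 = 2*10 + 9 = 29.
q_4 = 29 > 12, so the last convergent with denominator <= 12 is p_3/q_3 = 59/10.
The closest fraction with denominator <= 12 is either p_3/q_3 or the intermediate fraction (k*p_3 + p_2)/(k*q_3 + q_2) with the largest k >= 1 whose denominator stays <= 12; these approach x as k grows, and every other convergent or intermediate fraction in range is farther away.
Largest k: floor((12 - q_2)/q_3) = floor((12 - 9)/10) = 0.
Since k = 0, no intermediate fraction beyond p_3/q_3 has denominator <= 12, so the convergent 59/10 is the closest (its error is |171*10 - 59*29|/(29*10) = 1/290).

59/10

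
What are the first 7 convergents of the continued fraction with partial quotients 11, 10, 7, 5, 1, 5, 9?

Using the convergent recurrence p_i = a_i*p_{i-1} + p_{i-2}, q_i = a_i*q_{i-1} + q_{i-2} with p_{-2}=0, p_{-1}=1, q_{-2}=1, q_{-1}=0:
  i=0: a_0=11, p_0 = 11*1 + 0 = 11, q_0 = 11*0 + 1 = 1.
  i=1: a_1=10, p_1 = 10*11 + 1 = 111, q_1 = 10*1 + 0 = 10.
  i=2: a_2=7, p_2 = 7*111 + 11 = 788, q_2 = 7*10 + 1 = 71.
  i=3: a_3=5, p_3 = 5*788 + 111 = 4051, q_3 = 5*71 + 10 = 365.
  i=4: a_4=1, p_4 = 1*4051 + 788 = 4839, q_4 = 1*365 + 71 = 436.
  i=5: a_5=5, p_5 = 5*4839 + 4051 = 28246, q_5 = 5*436 + 365 = 2545.
  i=6: a_6=9, p_6 = 9*28246 + 4839 = 259053, q_6 = 9*2545 + 436 = 23341.

11/1, 111/10, 788/71, 4051/365, 4839/436, 28246/2545, 259053/23341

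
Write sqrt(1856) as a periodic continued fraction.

[43; (12, 3, 2, 1, 3, 21, 3, 1, 2, 3, 12, 86)]

Write x_i = (sqrt(1856) + m_i)/d_i with (m_0, d_0) = (0, 1). a_0 = floor(sqrt(1856)) = 43, since 43^2 = 1849 <= 1856 < 1936 = 44^2.
Iterate m_{i+1} = d_i*a_i - m_i, d_{i+1} = (1856 - m_{i+1}^2)/d_i, a_{i+1} = floor((a_0 + m_{i+1})/d_{i+1}):
  m_1 = 1*43 - 0 = 43, d_1 = (1856 - 43^2)/1 = 7/1 = 7, a_1 = floor((43 + 43)/7) = 12.
  m_2 = 7*12 - 43 = 41, d_2 = (1856 - 41^2)/7 = 175/7 = 25, a_2 = floor((43 + 41)/25) = 3.
  m_3 = 25*3 - 41 = 34, d_3 = (1856 - 34^2)/25 = 700/25 = 28, a_3 = floor((43 + 34)/28) = 2.
  m_4 = 28*2 - 34 = 22, d_4 = (1856 - 22^2)/28 = 1372/28 = 49, a_4 = floor((43 + 22)/49) = 1.
  m_5 = 49*1 - 22 = 27, d_5 = (1856 - 27^2)/49 = 1127/49 = 23, a_5 = floor((43 + 27)/23) = 3.
  m_6 = 23*3 - 27 = 42, d_6 = (1856 - 42^2)/23 = 92/23 = 4, a_6 = floor((43 + 42)/4) = 21.
  m_7 = 4*21 - 42 = 42, d_7 = (1856 - 42^2)/4 = 92/4 = 23, a_7 = floor((43 + 42)/23) = 3.
  m_8 = 23*3 - 42 = 27, d_8 = (1856 - 27^2)/23 = 1127/23 = 49, a_8 = floor((43 + 27)/49) = 1.
  m_9 = 49*1 - 27 = 22, d_9 = (1856 - 22^2)/49 = 1372/49 = 28, a_9 = floor((43 + 22)/28) = 2.
  m_10 = 28*2 - 22 = 34, d_10 = (1856 - 34^2)/28 = 700/28 = 25, a_10 = floor((43 + 34)/25) = 3.
  m_11 = 25*3 - 34 = 41, d_11 = (1856 - 41^2)/25 = 175/25 = 7, a_11 = floor((43 + 41)/7) = 12.
  m_12 = 7*12 - 41 = 43, d_12 = (1856 - 43^2)/7 = 7/7 = 1, a_12 = floor((43 + 43)/1) = 86.
  m_13 = 1*86 - 43 = 43, d_13 = (1856 - 43^2)/1 = 7/1 = 7: (m_13, d_13) = (m_1, d_1) = (43, 7), so from here the quotients repeat a_1, ..., a_12; the period length is 12.
Hence the expansion of sqrt(1856) is a_0 = 43 followed by the repeating block 12, 3, 2, 1, 3, 21, 3, 1, 2, 3, 12, 86 (period 12).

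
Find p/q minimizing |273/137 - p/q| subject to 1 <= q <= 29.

Expand x = 273/137 as a continued fraction with the Euclidean algorithm:
  273 = 1*137 + 136, so a_0 = 1.
  137 = 1*136 + 1, so a_1 = 1.
  136 = 136*1 + 0, so a_2 = 136.
so x = [1; 1, 136].
Convergents (p_i = a_i*p_{i-1} + p_{i-2}, q_i = a_i*q_{i-1} + q_{i-2} with p_{-2}=0, p_{-1}=1, q_{-2}=1, q_{-1}=0), until the denominator exceeds 29:
  i=0: a_0=1, p_0 = 1*1 + 0 = 1, q_0 = 1*0 + 1 = 1.
  i=1: a_1=1, p_1 = 1*1 + 1 = 2, q_1 = 1*1 + 0 = 1.
  i=2: a_2=136, p_2 = 136*2 + 1 = 273, q_2 = 136*1 + 1 = 137.
q_2 = 137 > 29, so the last convergent with denominator <= 29 is p_1/q_1 = 2/1.
The closest fraction with denominator <= 29 is either p_1/q_1 or the intermediate fraction (k*p_1 + p_0)/(k*q_1 + q_0) with the largest k >= 1 whose denominator stays <= 29; these approach x as k grows, and every other convergent or intermediate fraction in range is farther away.
Largest k: floor((29 - q_0)/q_1) = floor((29 - 1)/1) = 28.
That gives (28*2 + 1)/(28*1 + 1) = 57/29.
Compare the errors: |x - 2/1| = |273*1 - 2*137|/(137*1) = 1/137, and |x - 57/29| = |273*29 - 57*137|/(137*29) = 108/3973.
Cross-multiplying, 1*3973 = 3973 < 14796 = 108*137, so 1/137 is smaller: the convergent 2/1 is closer to x than 57/29.

2/1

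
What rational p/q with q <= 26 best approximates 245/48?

Expand x = 245/48 as a continued fraction with the Euclidean algorithm:
  245 = 5*48 + 5, so a_0 = 5.
  48 = 9*5 + 3, so a_1 = 9.
  5 = 1*3 + 2, so a_2 = 1.
  3 = 1*2 + 1, so a_3 = 1.
  2 = 2*1 + 0, so a_4 = 2.
so x = [5; 9, 1, 1, 2].
Convergents (p_i = a_i*p_{i-1} + p_{i-2}, q_i = a_i*q_{i-1} + q_{i-2} with p_{-2}=0, p_{-1}=1, q_{-2}=1, q_{-1}=0), until the denominator exceeds 26:
  i=0: a_0=5, p_0 = 5*1 + 0 = 5, q_0 = 5*0 + 1 = 1.
  i=1: a_1=9, p_1 = 9*5 + 1 = 46, q_1 = 9*1 + 0 = 9.
  i=2: a_2=1, p_2 = 1*46 + 5 = 51, q_2 = 1*9 + 1 = 10.
  i=3: a_3=1, p_3 = 1*51 + 46 = 97, q_3 = 1*10 + 9 = 19.
  i=4: a_4=2, p_4 = 2*97 + 51 = 245, q_4 = 2*19 + 10 = 48.
q_4 = 48 > 26, so the last convergent with denominator <= 26 is p_3/q_3 = 97/19.
The closest fraction with denominator <= 26 is either p_3/q_3 or the intermediate fraction (k*p_3 + p_2)/(k*q_3 + q_2) with the largest k >= 1 whose denominator stays <= 26; these approach x as k grows, and every other convergent or intermediate fraction in range is farther away.
Largest k: floor((26 - q_2)/q_3) = floor((26 - 10)/19) = 0.
Since k = 0, no intermediate fraction beyond p_3/q_3 has denominator <= 26, so the convergent 97/19 is the closest (its error is |245*19 - 97*48|/(48*19) = 1/912).

97/19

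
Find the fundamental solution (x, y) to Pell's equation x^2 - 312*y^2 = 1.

First expand sqrt(312) as a continued fraction. With x_i = (sqrt(312) + m_i)/d_i and (m_0, d_0) = (0, 1): a_0 = floor(sqrt(312)) = 17, since 17^2 = 289 <= 312 < 324 = 18^2.
Iterate m_{i+1} = d_i*a_i - m_i, d_{i+1} = (312 - m_{i+1}^2)/d_i, a_{i+1} = floor((a_0 + m_{i+1})/d_{i+1}):
  m_1 = 1*17 - 0 = 17, d_1 = (312 - 17^2)/1 = 23/1 = 23, a_1 = floor((17 + 17)/23) = 1.
  m_2 = 23*1 - 17 = 6, d_2 = (312 - 6^2)/23 = 276/23 = 12, a_2 = floor((17 + 6)/12) = 1.
  m_3 = 12*1 - 6 = 6, d_3 = (312 - 6^2)/12 = 276/12 = 23, a_3 = floor((17 + 6)/23) = 1.
  m_4 = 23*1 - 6 = 17, d_4 = (312 - 17^2)/23 = 23/23 = 1, a_4 = floor((17 + 17)/1) = 34.
  m_5 = 1*34 - 17 = 17, d_5 = (312 - 17^2)/1 = 23/1 = 23: (m_5, d_5) = (m_1, d_1) = (17, 23), so from here the quotients repeat a_1, ..., a_4; the period length is 4.
So sqrt(312) = [17; (1, 1, 1, 34)] with period length k = 4.
k is even, so the fundamental solution of x^2 - 312y^2 = 1 is (p_{k-1}, q_{k-1}) = (p_3, q_3); compute convergents through index 3.
Convergents (p_i = a_i*p_{i-1} + p_{i-2}, q_i = a_i*q_{i-1} + q_{i-2} with p_{-2}=0, p_{-1}=1, q_{-2}=1, q_{-1}=0):
  i=0: a_0=17, p_0 = 17*1 + 0 = 17, q_0 = 17*0 + 1 = 1.
  i=1: a_1=1, p_1 = 1*17 + 1 = 18, q_1 = 1*1 + 0 = 1.
  i=2: a_2=1, p_2 = 1*18 + 17 = 35, q_2 = 1*1 + 1 = 2.
  i=3: a_3=1, p_3 = 1*35 + 18 = 53, q_3 = 1*2 + 1 = 3.
Check: 53^2 - 312*3^2 = 2809 - 2808 = 1, so (x, y) = (53, 3) solves the equation, and by the theorem it is the least positive solution.

(x, y) = (53, 3)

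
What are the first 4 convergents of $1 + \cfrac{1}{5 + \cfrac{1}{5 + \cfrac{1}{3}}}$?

1/1, 6/5, 31/26, 99/83

Using the convergent recurrence p_i = a_i*p_{i-1} + p_{i-2}, q_i = a_i*q_{i-1} + q_{i-2} with p_{-2}=0, p_{-1}=1, q_{-2}=1, q_{-1}=0:
  i=0: a_0=1, p_0 = 1*1 + 0 = 1, q_0 = 1*0 + 1 = 1.
  i=1: a_1=5, p_1 = 5*1 + 1 = 6, q_1 = 5*1 + 0 = 5.
  i=2: a_2=5, p_2 = 5*6 + 1 = 31, q_2 = 5*5 + 1 = 26.
  i=3: a_3=3, p_3 = 3*31 + 6 = 99, q_3 = 3*26 + 5 = 83.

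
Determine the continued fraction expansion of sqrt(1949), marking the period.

[44; (6, 1, 3, 1, 1, 3, 1, 6, 88)]

Write x_i = (sqrt(1949) + m_i)/d_i with (m_0, d_0) = (0, 1). a_0 = floor(sqrt(1949)) = 44, since 44^2 = 1936 <= 1949 < 2025 = 45^2.
Iterate m_{i+1} = d_i*a_i - m_i, d_{i+1} = (1949 - m_{i+1}^2)/d_i, a_{i+1} = floor((a_0 + m_{i+1})/d_{i+1}):
  m_1 = 1*44 - 0 = 44, d_1 = (1949 - 44^2)/1 = 13/1 = 13, a_1 = floor((44 + 44)/13) = 6.
  m_2 = 13*6 - 44 = 34, d_2 = (1949 - 34^2)/13 = 793/13 = 61, a_2 = floor((44 + 34)/61) = 1.
  m_3 = 61*1 - 34 = 27, d_3 = (1949 - 27^2)/61 = 1220/61 = 20, a_3 = floor((44 + 27)/20) = 3.
  m_4 = 20*3 - 27 = 33, d_4 = (1949 - 33^2)/20 = 860/20 = 43, a_4 = floor((44 + 33)/43) = 1.
  m_5 = 43*1 - 33 = 10, d_5 = (1949 - 10^2)/43 = 1849/43 = 43, a_5 = floor((44 + 10)/43) = 1.
  m_6 = 43*1 - 10 = 33, d_6 = (1949 - 33^2)/43 = 860/43 = 20, a_6 = floor((44 + 33)/20) = 3.
  m_7 = 20*3 - 33 = 27, d_7 = (1949 - 27^2)/20 = 1220/20 = 61, a_7 = floor((44 + 27)/61) = 1.
  m_8 = 61*1 - 27 = 34, d_8 = (1949 - 34^2)/61 = 793/61 = 13, a_8 = floor((44 + 34)/13) = 6.
  m_9 = 13*6 - 34 = 44, d_9 = (1949 - 44^2)/13 = 13/13 = 1, a_9 = floor((44 + 44)/1) = 88.
  m_10 = 1*88 - 44 = 44, d_10 = (1949 - 44^2)/1 = 13/1 = 13: (m_10, d_10) = (m_1, d_1) = (44, 13), so from here the quotients repeat a_1, ..., a_9; the period length is 9.
Hence the expansion of sqrt(1949) is a_0 = 44 followed by the repeating block 6, 1, 3, 1, 1, 3, 1, 6, 88 (period 9).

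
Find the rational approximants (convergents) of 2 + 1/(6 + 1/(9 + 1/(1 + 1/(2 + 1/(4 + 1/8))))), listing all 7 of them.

2/1, 13/6, 119/55, 132/61, 383/177, 1664/769, 13695/6329

Using the convergent recurrence p_i = a_i*p_{i-1} + p_{i-2}, q_i = a_i*q_{i-1} + q_{i-2} with p_{-2}=0, p_{-1}=1, q_{-2}=1, q_{-1}=0:
  i=0: a_0=2, p_0 = 2*1 + 0 = 2, q_0 = 2*0 + 1 = 1.
  i=1: a_1=6, p_1 = 6*2 + 1 = 13, q_1 = 6*1 + 0 = 6.
  i=2: a_2=9, p_2 = 9*13 + 2 = 119, q_2 = 9*6 + 1 = 55.
  i=3: a_3=1, p_3 = 1*119 + 13 = 132, q_3 = 1*55 + 6 = 61.
  i=4: a_4=2, p_4 = 2*132 + 119 = 383, q_4 = 2*61 + 55 = 177.
  i=5: a_5=4, p_5 = 4*383 + 132 = 1664, q_5 = 4*177 + 61 = 769.
  i=6: a_6=8, p_6 = 8*1664 + 383 = 13695, q_6 = 8*769 + 177 = 6329.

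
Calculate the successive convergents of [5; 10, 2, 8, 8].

Using the convergent recurrence p_i = a_i*p_{i-1} + p_{i-2}, q_i = a_i*q_{i-1} + q_{i-2} with p_{-2}=0, p_{-1}=1, q_{-2}=1, q_{-1}=0:
  i=0: a_0=5, p_0 = 5*1 + 0 = 5, q_0 = 5*0 + 1 = 1.
  i=1: a_1=10, p_1 = 10*5 + 1 = 51, q_1 = 10*1 + 0 = 10.
  i=2: a_2=2, p_2 = 2*51 + 5 = 107, q_2 = 2*10 + 1 = 21.
  i=3: a_3=8, p_3 = 8*107 + 51 = 907, q_3 = 8*21 + 10 = 178.
  i=4: a_4=8, p_4 = 8*907 + 107 = 7363, q_4 = 8*178 + 21 = 1445.

5/1, 51/10, 107/21, 907/178, 7363/1445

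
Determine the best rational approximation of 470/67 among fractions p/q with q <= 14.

Expand x = 470/67 as a continued fraction with the Euclidean algorithm:
  470 = 7*67 + 1, so a_0 = 7.
  67 = 67*1 + 0, so a_1 = 67.
so x = [7; 67].
Convergents (p_i = a_i*p_{i-1} + p_{i-2}, q_i = a_i*q_{i-1} + q_{i-2} with p_{-2}=0, p_{-1}=1, q_{-2}=1, q_{-1}=0), until the denominator exceeds 14:
  i=0: a_0=7, p_0 = 7*1 + 0 = 7, q_0 = 7*0 + 1 = 1.
  i=1: a_1=67, p_1 = 67*7 + 1 = 470, q_1 = 67*1 + 0 = 67.
q_1 = 67 > 14, so the last convergent with denominator <= 14 is p_0/q_0 = 7/1.
The closest fraction with denominator <= 14 is either p_0/q_0 or the intermediate fraction (k*p_0 + p_{-1})/(k*q_0 + q_{-1}) with the largest k >= 1 whose denominator stays <= 14; these approach x as k grows, and every other convergent or intermediate fraction in range is farther away.
Largest k: floor((14 - q_{-1})/q_0) = floor((14 - 0)/1) = 14 (using the seeds p_{-1} = 1, q_{-1} = 0).
That gives (14*7 + 1)/(14*1 + 0) = 99/14.
Compare the errors: |x - 7/1| = |470*1 - 7*67|/(67*1) = 1/67, and |x - 99/14| = |470*14 - 99*67|/(67*14) = 53/938.
Cross-multiplying, 1*938 = 938 < 3551 = 53*67, so 1/67 is smaller: the convergent 7/1 is closer to x than 99/14.

7/1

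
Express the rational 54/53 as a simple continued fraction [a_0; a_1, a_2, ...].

Run the Euclidean algorithm on 54 and 53; the successive quotients are the partial quotients a_0, a_1, ... (each step inverts the fractional part left over by the previous one):
  54 = 1*53 + 1, so a_0 = 1.
  53 = 53*1 + 0, so a_1 = 53.
The remainder reaches 0 after 2 divisions, so the expansion has 2 partial quotients, read off in order.

[1; 53]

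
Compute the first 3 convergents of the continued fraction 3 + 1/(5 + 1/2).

3/1, 16/5, 35/11

Using the convergent recurrence p_i = a_i*p_{i-1} + p_{i-2}, q_i = a_i*q_{i-1} + q_{i-2} with p_{-2}=0, p_{-1}=1, q_{-2}=1, q_{-1}=0:
  i=0: a_0=3, p_0 = 3*1 + 0 = 3, q_0 = 3*0 + 1 = 1.
  i=1: a_1=5, p_1 = 5*3 + 1 = 16, q_1 = 5*1 + 0 = 5.
  i=2: a_2=2, p_2 = 2*16 + 3 = 35, q_2 = 2*5 + 1 = 11.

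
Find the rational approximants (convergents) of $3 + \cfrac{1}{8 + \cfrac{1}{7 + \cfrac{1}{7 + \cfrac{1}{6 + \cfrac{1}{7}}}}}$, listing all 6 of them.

3/1, 25/8, 178/57, 1271/407, 7804/2499, 55899/17900

Using the convergent recurrence p_i = a_i*p_{i-1} + p_{i-2}, q_i = a_i*q_{i-1} + q_{i-2} with p_{-2}=0, p_{-1}=1, q_{-2}=1, q_{-1}=0:
  i=0: a_0=3, p_0 = 3*1 + 0 = 3, q_0 = 3*0 + 1 = 1.
  i=1: a_1=8, p_1 = 8*3 + 1 = 25, q_1 = 8*1 + 0 = 8.
  i=2: a_2=7, p_2 = 7*25 + 3 = 178, q_2 = 7*8 + 1 = 57.
  i=3: a_3=7, p_3 = 7*178 + 25 = 1271, q_3 = 7*57 + 8 = 407.
  i=4: a_4=6, p_4 = 6*1271 + 178 = 7804, q_4 = 6*407 + 57 = 2499.
  i=5: a_5=7, p_5 = 7*7804 + 1271 = 55899, q_5 = 7*2499 + 407 = 17900.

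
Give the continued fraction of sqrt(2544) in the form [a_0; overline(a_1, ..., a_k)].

[50; overline(2, 3, 1, 1, 6, 6, 6, 1, 1, 3, 2, 100)]

Write x_i = (sqrt(2544) + m_i)/d_i with (m_0, d_0) = (0, 1). a_0 = floor(sqrt(2544)) = 50, since 50^2 = 2500 <= 2544 < 2601 = 51^2.
Iterate m_{i+1} = d_i*a_i - m_i, d_{i+1} = (2544 - m_{i+1}^2)/d_i, a_{i+1} = floor((a_0 + m_{i+1})/d_{i+1}):
  m_1 = 1*50 - 0 = 50, d_1 = (2544 - 50^2)/1 = 44/1 = 44, a_1 = floor((50 + 50)/44) = 2.
  m_2 = 44*2 - 50 = 38, d_2 = (2544 - 38^2)/44 = 1100/44 = 25, a_2 = floor((50 + 38)/25) = 3.
  m_3 = 25*3 - 38 = 37, d_3 = (2544 - 37^2)/25 = 1175/25 = 47, a_3 = floor((50 + 37)/47) = 1.
  m_4 = 47*1 - 37 = 10, d_4 = (2544 - 10^2)/47 = 2444/47 = 52, a_4 = floor((50 + 10)/52) = 1.
  m_5 = 52*1 - 10 = 42, d_5 = (2544 - 42^2)/52 = 780/52 = 15, a_5 = floor((50 + 42)/15) = 6.
  m_6 = 15*6 - 42 = 48, d_6 = (2544 - 48^2)/15 = 240/15 = 16, a_6 = floor((50 + 48)/16) = 6.
  m_7 = 16*6 - 48 = 48, d_7 = (2544 - 48^2)/16 = 240/16 = 15, a_7 = floor((50 + 48)/15) = 6.
  m_8 = 15*6 - 48 = 42, d_8 = (2544 - 42^2)/15 = 780/15 = 52, a_8 = floor((50 + 42)/52) = 1.
  m_9 = 52*1 - 42 = 10, d_9 = (2544 - 10^2)/52 = 2444/52 = 47, a_9 = floor((50 + 10)/47) = 1.
  m_10 = 47*1 - 10 = 37, d_10 = (2544 - 37^2)/47 = 1175/47 = 25, a_10 = floor((50 + 37)/25) = 3.
  m_11 = 25*3 - 37 = 38, d_11 = (2544 - 38^2)/25 = 1100/25 = 44, a_11 = floor((50 + 38)/44) = 2.
  m_12 = 44*2 - 38 = 50, d_12 = (2544 - 50^2)/44 = 44/44 = 1, a_12 = floor((50 + 50)/1) = 100.
  m_13 = 1*100 - 50 = 50, d_13 = (2544 - 50^2)/1 = 44/1 = 44: (m_13, d_13) = (m_1, d_1) = (50, 44), so from here the quotients repeat a_1, ..., a_12; the period length is 12.
Hence the expansion of sqrt(2544) is a_0 = 50 followed by the repeating block 2, 3, 1, 1, 6, 6, 6, 1, 1, 3, 2, 100 (period 12).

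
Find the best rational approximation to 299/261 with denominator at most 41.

47/41

Expand x = 299/261 as a continued fraction with the Euclidean algorithm:
  299 = 1*261 + 38, so a_0 = 1.
  261 = 6*38 + 33, so a_1 = 6.
  38 = 1*33 + 5, so a_2 = 1.
  33 = 6*5 + 3, so a_3 = 6.
  5 = 1*3 + 2, so a_4 = 1.
  3 = 1*2 + 1, so a_5 = 1.
  2 = 2*1 + 0, so a_6 = 2.
so x = [1; 6, 1, 6, 1, 1, 2].
Convergents (p_i = a_i*p_{i-1} + p_{i-2}, q_i = a_i*q_{i-1} + q_{i-2} with p_{-2}=0, p_{-1}=1, q_{-2}=1, q_{-1}=0), until the denominator exceeds 41:
  i=0: a_0=1, p_0 = 1*1 + 0 = 1, q_0 = 1*0 + 1 = 1.
  i=1: a_1=6, p_1 = 6*1 + 1 = 7, q_1 = 6*1 + 0 = 6.
  i=2: a_2=1, p_2 = 1*7 + 1 = 8, q_2 = 1*6 + 1 = 7.
  i=3: a_3=6, p_3 = 6*8 + 7 = 55, q_3 = 6*7 + 6 = 48.
q_3 = 48 > 41, so the last convergent with denominator <= 41 is p_2/q_2 = 8/7.
The closest fraction with denominator <= 41 is either p_2/q_2 or the intermediate fraction (k*p_2 + p_1)/(k*q_2 + q_1) with the largest k >= 1 whose denominator stays <= 41; these approach x as k grows, and every other convergent or intermediate fraction in range is farther away.
Largest k: floor((41 - q_1)/q_2) = floor((41 - 6)/7) = 5.
That gives (5*8 + 7)/(5*7 + 6) = 47/41.
Compare the errors: |x - 8/7| = |299*7 - 8*261|/(261*7) = 5/1827, and |x - 47/41| = |299*41 - 47*261|/(261*41) = 8/10701.
Cross-multiplying, 8*1827 = 14616 < 53505 = 5*10701, so 8/10701 is smaller: the intermediate fraction 47/41 is closer to x than 8/7.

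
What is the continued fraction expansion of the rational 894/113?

Run the Euclidean algorithm on 894 and 113; the successive quotients are the partial quotients a_0, a_1, ... (each step inverts the fractional part left over by the previous one):
  894 = 7*113 + 103, so a_0 = 7.
  113 = 1*103 + 10, so a_1 = 1.
  103 = 10*10 + 3, so a_2 = 10.
  10 = 3*3 + 1, so a_3 = 3.
  3 = 3*1 + 0, so a_4 = 3.
The remainder reaches 0 after 5 divisions, so the expansion has 5 partial quotients, read off in order.

[7; 1, 10, 3, 3]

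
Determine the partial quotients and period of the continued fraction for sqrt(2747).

Write x_i = (sqrt(2747) + m_i)/d_i with (m_0, d_0) = (0, 1). a_0 = floor(sqrt(2747)) = 52, since 52^2 = 2704 <= 2747 < 2809 = 53^2.
Iterate m_{i+1} = d_i*a_i - m_i, d_{i+1} = (2747 - m_{i+1}^2)/d_i, a_{i+1} = floor((a_0 + m_{i+1})/d_{i+1}):
  m_1 = 1*52 - 0 = 52, d_1 = (2747 - 52^2)/1 = 43/1 = 43, a_1 = floor((52 + 52)/43) = 2.
  m_2 = 43*2 - 52 = 34, d_2 = (2747 - 34^2)/43 = 1591/43 = 37, a_2 = floor((52 + 34)/37) = 2.
  m_3 = 37*2 - 34 = 40, d_3 = (2747 - 40^2)/37 = 1147/37 = 31, a_3 = floor((52 + 40)/31) = 2.
  m_4 = 31*2 - 40 = 22, d_4 = (2747 - 22^2)/31 = 2263/31 = 73, a_4 = floor((52 + 22)/73) = 1.
  m_5 = 73*1 - 22 = 51, d_5 = (2747 - 51^2)/73 = 146/73 = 2, a_5 = floor((52 + 51)/2) = 51.
  m_6 = 2*51 - 51 = 51, d_6 = (2747 - 51^2)/2 = 146/2 = 73, a_6 = floor((52 + 51)/73) = 1.
  m_7 = 73*1 - 51 = 22, d_7 = (2747 - 22^2)/73 = 2263/73 = 31, a_7 = floor((52 + 22)/31) = 2.
  m_8 = 31*2 - 22 = 40, d_8 = (2747 - 40^2)/31 = 1147/31 = 37, a_8 = floor((52 + 40)/37) = 2.
  m_9 = 37*2 - 40 = 34, d_9 = (2747 - 34^2)/37 = 1591/37 = 43, a_9 = floor((52 + 34)/43) = 2.
  m_10 = 43*2 - 34 = 52, d_10 = (2747 - 52^2)/43 = 43/43 = 1, a_10 = floor((52 + 52)/1) = 104.
  m_11 = 1*104 - 52 = 52, d_11 = (2747 - 52^2)/1 = 43/1 = 43: (m_11, d_11) = (m_1, d_1) = (52, 43), so from here the quotients repeat a_1, ..., a_10; the period length is 10.
Hence the expansion of sqrt(2747) is a_0 = 52 followed by the repeating block 2, 2, 2, 1, 51, 1, 2, 2, 2, 104 (period 10).

[52; (2, 2, 2, 1, 51, 1, 2, 2, 2, 104)]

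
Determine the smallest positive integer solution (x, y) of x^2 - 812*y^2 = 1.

First expand sqrt(812) as a continued fraction. With x_i = (sqrt(812) + m_i)/d_i and (m_0, d_0) = (0, 1): a_0 = floor(sqrt(812)) = 28, since 28^2 = 784 <= 812 < 841 = 29^2.
Iterate m_{i+1} = d_i*a_i - m_i, d_{i+1} = (812 - m_{i+1}^2)/d_i, a_{i+1} = floor((a_0 + m_{i+1})/d_{i+1}):
  m_1 = 1*28 - 0 = 28, d_1 = (812 - 28^2)/1 = 28/1 = 28, a_1 = floor((28 + 28)/28) = 2.
  m_2 = 28*2 - 28 = 28, d_2 = (812 - 28^2)/28 = 28/28 = 1, a_2 = floor((28 + 28)/1) = 56.
  m_3 = 1*56 - 28 = 28, d_3 = (812 - 28^2)/1 = 28/1 = 28: (m_3, d_3) = (m_1, d_1) = (28, 28), so from here the quotients repeat a_1, a_2; the period length is 2.
So sqrt(812) = [28; (2, 56)] with period length k = 2.
k is even, so the fundamental solution of x^2 - 812y^2 = 1 is (p_{k-1}, q_{k-1}) = (p_1, q_1); compute convergents through index 1.
Convergents (p_i = a_i*p_{i-1} + p_{i-2}, q_i = a_i*q_{i-1} + q_{i-2} with p_{-2}=0, p_{-1}=1, q_{-2}=1, q_{-1}=0):
  i=0: a_0=28, p_0 = 28*1 + 0 = 28, q_0 = 28*0 + 1 = 1.
  i=1: a_1=2, p_1 = 2*28 + 1 = 57, q_1 = 2*1 + 0 = 2.
Check: 57^2 - 812*2^2 = 3249 - 3248 = 1, so (x, y) = (57, 2) solves the equation, and by the theorem it is the least positive solution.

(x, y) = (57, 2)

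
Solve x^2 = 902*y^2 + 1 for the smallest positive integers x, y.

First expand sqrt(902) as a continued fraction. With x_i = (sqrt(902) + m_i)/d_i and (m_0, d_0) = (0, 1): a_0 = floor(sqrt(902)) = 30, since 30^2 = 900 <= 902 < 961 = 31^2.
Iterate m_{i+1} = d_i*a_i - m_i, d_{i+1} = (902 - m_{i+1}^2)/d_i, a_{i+1} = floor((a_0 + m_{i+1})/d_{i+1}):
  m_1 = 1*30 - 0 = 30, d_1 = (902 - 30^2)/1 = 2/1 = 2, a_1 = floor((30 + 30)/2) = 30.
  m_2 = 2*30 - 30 = 30, d_2 = (902 - 30^2)/2 = 2/2 = 1, a_2 = floor((30 + 30)/1) = 60.
  m_3 = 1*60 - 30 = 30, d_3 = (902 - 30^2)/1 = 2/1 = 2: (m_3, d_3) = (m_1, d_1) = (30, 2), so from here the quotients repeat a_1, a_2; the period length is 2.
So sqrt(902) = [30; (30, 60)] with period length k = 2.
k is even, so the fundamental solution of x^2 - 902y^2 = 1 is (p_{k-1}, q_{k-1}) = (p_1, q_1); compute convergents through index 1.
Convergents (p_i = a_i*p_{i-1} + p_{i-2}, q_i = a_i*q_{i-1} + q_{i-2} with p_{-2}=0, p_{-1}=1, q_{-2}=1, q_{-1}=0):
  i=0: a_0=30, p_0 = 30*1 + 0 = 30, q_0 = 30*0 + 1 = 1.
  i=1: a_1=30, p_1 = 30*30 + 1 = 901, q_1 = 30*1 + 0 = 30.
Check: 901^2 - 902*30^2 = 811801 - 811800 = 1, so (x, y) = (901, 30) solves the equation, and by the theorem it is the least positive solution.

(x, y) = (901, 30)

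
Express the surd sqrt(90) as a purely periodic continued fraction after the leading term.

[9; (2, 18)]

Write x_i = (sqrt(90) + m_i)/d_i with (m_0, d_0) = (0, 1). a_0 = floor(sqrt(90)) = 9, since 9^2 = 81 <= 90 < 100 = 10^2.
Iterate m_{i+1} = d_i*a_i - m_i, d_{i+1} = (90 - m_{i+1}^2)/d_i, a_{i+1} = floor((a_0 + m_{i+1})/d_{i+1}):
  m_1 = 1*9 - 0 = 9, d_1 = (90 - 9^2)/1 = 9/1 = 9, a_1 = floor((9 + 9)/9) = 2.
  m_2 = 9*2 - 9 = 9, d_2 = (90 - 9^2)/9 = 9/9 = 1, a_2 = floor((9 + 9)/1) = 18.
  m_3 = 1*18 - 9 = 9, d_3 = (90 - 9^2)/1 = 9/1 = 9: (m_3, d_3) = (m_1, d_1) = (9, 9), so from here the quotients repeat a_1, a_2; the period length is 2.
Hence the expansion of sqrt(90) is a_0 = 9 followed by the repeating block 2, 18 (period 2).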